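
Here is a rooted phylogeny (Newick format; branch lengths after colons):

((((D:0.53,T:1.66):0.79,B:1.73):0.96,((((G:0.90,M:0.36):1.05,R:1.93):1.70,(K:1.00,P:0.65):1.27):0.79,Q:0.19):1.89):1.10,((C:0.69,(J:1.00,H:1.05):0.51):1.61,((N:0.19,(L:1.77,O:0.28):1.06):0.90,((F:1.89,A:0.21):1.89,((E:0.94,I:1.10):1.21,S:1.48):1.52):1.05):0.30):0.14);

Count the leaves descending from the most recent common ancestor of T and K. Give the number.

The MRCA of T and K is the node subtending (((D,T),B),((((G,M),R),(K,P)),Q)).
That clade contains 9 terminal taxa: B, D, G, K, M, P, Q, R, T.

9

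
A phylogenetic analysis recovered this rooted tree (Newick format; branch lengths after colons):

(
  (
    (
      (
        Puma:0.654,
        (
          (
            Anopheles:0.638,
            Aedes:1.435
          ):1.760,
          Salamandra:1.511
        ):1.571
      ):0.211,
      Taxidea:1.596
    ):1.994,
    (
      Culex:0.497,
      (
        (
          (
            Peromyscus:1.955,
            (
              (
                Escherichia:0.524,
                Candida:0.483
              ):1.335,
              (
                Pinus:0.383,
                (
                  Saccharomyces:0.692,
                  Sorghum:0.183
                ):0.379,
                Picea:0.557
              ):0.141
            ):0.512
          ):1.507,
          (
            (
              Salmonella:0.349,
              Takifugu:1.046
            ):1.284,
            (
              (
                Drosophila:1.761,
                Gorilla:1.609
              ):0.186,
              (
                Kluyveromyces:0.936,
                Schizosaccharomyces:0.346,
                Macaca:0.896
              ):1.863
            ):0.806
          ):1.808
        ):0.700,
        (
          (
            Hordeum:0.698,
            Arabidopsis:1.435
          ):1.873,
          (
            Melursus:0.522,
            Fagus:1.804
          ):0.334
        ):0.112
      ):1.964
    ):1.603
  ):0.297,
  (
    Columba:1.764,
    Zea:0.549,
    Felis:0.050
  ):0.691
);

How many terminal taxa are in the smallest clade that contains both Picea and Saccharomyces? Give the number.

The MRCA of Picea and Saccharomyces is the node subtending (Pinus,(Saccharomyces,Sorghum),Picea).
That clade contains 4 terminal taxa: Picea, Pinus, Saccharomyces, Sorghum.

4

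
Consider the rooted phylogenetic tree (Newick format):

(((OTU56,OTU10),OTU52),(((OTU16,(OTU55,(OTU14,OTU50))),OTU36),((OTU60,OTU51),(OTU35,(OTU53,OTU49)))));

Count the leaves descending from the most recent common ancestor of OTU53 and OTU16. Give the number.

10

The MRCA of OTU53 and OTU16 is the node subtending (((OTU16,(OTU55,(OTU14,OTU50))),OTU36),((OTU60,OTU51),(OTU35,(OTU53,OTU49)))).
That clade contains 10 terminal taxa: OTU14, OTU16, OTU35, OTU36, OTU49, OTU50, OTU51, OTU53, OTU55, OTU60.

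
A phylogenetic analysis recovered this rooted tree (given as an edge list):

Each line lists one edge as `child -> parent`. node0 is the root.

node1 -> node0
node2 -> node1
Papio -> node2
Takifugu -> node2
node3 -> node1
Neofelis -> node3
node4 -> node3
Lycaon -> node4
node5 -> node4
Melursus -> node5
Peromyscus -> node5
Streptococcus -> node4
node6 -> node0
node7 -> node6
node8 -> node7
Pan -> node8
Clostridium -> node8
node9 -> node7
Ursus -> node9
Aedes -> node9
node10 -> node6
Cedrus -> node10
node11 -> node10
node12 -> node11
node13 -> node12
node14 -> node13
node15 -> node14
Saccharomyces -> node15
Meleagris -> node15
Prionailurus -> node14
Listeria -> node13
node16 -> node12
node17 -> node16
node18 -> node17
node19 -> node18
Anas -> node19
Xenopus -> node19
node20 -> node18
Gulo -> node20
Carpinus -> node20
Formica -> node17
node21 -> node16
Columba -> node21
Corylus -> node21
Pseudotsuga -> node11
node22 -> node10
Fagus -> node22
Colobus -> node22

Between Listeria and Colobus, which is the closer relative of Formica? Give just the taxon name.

Listeria

The MRCA of Formica and Listeria subtends ((((Saccharomyces,Meleagris),Prionailurus),Listeria),((((Anas,Xenopus),(Gulo,Carpinus)),Formica),(Columba,Corylus))) (11 taxa).
The MRCA of Formica and Colobus subtends (Cedrus,(((((Saccharomyces,Meleagris),Prionailurus),Listeria),((((Anas,Xenopus),(Gulo,Carpinus)),Formica),(Columba,Corylus))),Pseudotsuga),(Fagus,Colobus)) (15 taxa).
The first is nested inside the second, so Formica shares a more recent common ancestor with Listeria.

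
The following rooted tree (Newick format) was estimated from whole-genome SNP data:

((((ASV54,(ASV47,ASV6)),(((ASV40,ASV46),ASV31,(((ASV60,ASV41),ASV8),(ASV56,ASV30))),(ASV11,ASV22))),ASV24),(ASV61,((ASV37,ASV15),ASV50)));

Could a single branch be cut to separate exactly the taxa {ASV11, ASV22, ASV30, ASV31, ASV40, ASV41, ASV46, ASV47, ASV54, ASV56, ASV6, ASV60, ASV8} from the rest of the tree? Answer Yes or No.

Yes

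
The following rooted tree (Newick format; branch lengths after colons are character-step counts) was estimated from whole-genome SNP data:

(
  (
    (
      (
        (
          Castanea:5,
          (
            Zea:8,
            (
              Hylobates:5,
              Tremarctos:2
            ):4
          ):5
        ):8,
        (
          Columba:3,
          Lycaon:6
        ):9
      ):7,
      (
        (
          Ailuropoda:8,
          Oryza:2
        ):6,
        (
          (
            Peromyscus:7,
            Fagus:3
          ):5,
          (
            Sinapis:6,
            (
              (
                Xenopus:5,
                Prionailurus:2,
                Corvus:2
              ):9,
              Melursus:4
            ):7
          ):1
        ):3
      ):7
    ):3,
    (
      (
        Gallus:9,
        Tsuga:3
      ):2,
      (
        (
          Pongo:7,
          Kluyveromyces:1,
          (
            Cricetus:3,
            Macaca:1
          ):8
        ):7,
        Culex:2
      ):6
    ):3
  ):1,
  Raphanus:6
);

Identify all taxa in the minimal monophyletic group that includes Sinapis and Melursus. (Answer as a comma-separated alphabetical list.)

Corvus, Melursus, Prionailurus, Sinapis, Xenopus

Tracing Sinapis: it sits inside (Sinapis,((Xenopus,Prionailurus,Corvus),Melursus)).
Tracing Melursus: it sits inside ((Xenopus,Prionailurus,Corvus),Melursus).
The smallest clade enclosing both is (Sinapis,((Xenopus,Prionailurus,Corvus),Melursus)); the answer is its 5 terminal taxa in alphabetical order.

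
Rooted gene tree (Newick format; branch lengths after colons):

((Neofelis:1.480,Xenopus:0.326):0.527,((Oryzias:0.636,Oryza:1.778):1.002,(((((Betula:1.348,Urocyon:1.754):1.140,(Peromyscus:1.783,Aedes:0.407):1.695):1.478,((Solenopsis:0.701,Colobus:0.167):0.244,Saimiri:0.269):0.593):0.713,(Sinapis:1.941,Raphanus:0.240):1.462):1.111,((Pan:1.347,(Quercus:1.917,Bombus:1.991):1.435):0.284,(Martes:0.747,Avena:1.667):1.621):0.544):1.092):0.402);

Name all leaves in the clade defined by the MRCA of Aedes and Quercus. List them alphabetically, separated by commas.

Tracing Aedes: it sits inside (Peromyscus,Aedes).
Tracing Quercus: it sits inside (Quercus,Bombus).
The smallest clade enclosing both is (((((Betula,Urocyon),(Peromyscus,Aedes)),((Solenopsis,Colobus),Saimiri)),(Sinapis,Raphanus)),((Pan,(Quercus,Bombus)),(Martes,Avena))); the answer is its 14 terminal taxa in alphabetical order.

Aedes, Avena, Betula, Bombus, Colobus, Martes, Pan, Peromyscus, Quercus, Raphanus, Saimiri, Sinapis, Solenopsis, Urocyon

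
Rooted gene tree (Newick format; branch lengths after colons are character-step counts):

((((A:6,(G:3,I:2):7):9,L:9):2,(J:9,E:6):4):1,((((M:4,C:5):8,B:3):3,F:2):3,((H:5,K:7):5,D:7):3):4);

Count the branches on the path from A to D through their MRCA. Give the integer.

7

The MRCA of A and D is the root of the tree.
From A up to that node: 4 branches. From D up to the same node: 3 branches. Total: 4 + 3 = 7.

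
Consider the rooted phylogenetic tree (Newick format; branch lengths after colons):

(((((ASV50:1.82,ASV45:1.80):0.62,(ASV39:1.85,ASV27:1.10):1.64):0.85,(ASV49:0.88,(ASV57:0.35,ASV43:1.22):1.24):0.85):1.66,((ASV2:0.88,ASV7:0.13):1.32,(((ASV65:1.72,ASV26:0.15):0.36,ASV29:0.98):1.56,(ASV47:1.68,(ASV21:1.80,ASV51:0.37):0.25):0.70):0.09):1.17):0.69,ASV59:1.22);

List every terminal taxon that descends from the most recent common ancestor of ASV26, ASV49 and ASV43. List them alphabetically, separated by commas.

ASV2, ASV21, ASV26, ASV27, ASV29, ASV39, ASV43, ASV45, ASV47, ASV49, ASV50, ASV51, ASV57, ASV65, ASV7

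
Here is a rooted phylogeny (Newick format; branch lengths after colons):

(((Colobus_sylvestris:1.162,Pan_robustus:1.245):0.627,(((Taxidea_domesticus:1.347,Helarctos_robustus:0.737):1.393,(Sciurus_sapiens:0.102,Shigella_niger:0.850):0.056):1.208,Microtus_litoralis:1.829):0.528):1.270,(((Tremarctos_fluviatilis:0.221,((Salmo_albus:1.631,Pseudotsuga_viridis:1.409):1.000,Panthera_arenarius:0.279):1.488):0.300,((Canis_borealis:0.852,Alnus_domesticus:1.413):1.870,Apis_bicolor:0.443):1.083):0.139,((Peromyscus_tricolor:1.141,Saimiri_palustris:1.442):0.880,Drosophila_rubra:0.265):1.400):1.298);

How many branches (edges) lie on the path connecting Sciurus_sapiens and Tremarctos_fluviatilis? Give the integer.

9

The MRCA of Sciurus_sapiens and Tremarctos_fluviatilis is the root of the tree.
From Sciurus_sapiens up to that node: 5 branches. From Tremarctos_fluviatilis up to the same node: 4 branches. Total: 5 + 4 = 9.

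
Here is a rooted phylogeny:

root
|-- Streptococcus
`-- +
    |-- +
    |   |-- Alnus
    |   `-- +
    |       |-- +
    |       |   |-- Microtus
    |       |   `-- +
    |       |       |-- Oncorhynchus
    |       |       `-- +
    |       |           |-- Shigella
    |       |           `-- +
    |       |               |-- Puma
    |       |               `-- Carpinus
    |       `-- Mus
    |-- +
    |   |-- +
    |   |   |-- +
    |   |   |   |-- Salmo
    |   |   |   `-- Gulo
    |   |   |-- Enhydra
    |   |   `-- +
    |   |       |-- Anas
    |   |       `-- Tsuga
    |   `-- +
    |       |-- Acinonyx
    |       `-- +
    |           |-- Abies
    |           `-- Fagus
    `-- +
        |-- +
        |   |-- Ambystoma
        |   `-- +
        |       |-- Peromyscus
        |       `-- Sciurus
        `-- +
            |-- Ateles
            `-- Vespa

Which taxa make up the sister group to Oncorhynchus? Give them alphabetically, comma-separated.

Carpinus, Puma, Shigella

Oncorhynchus attaches to the tree at the node subtending (Oncorhynchus,(Shigella,(Puma,Carpinus))).
The other lineage descending from that same node — the sister group — is (Shigella,(Puma,Carpinus)); its 3 tips in alphabetical order are the answer.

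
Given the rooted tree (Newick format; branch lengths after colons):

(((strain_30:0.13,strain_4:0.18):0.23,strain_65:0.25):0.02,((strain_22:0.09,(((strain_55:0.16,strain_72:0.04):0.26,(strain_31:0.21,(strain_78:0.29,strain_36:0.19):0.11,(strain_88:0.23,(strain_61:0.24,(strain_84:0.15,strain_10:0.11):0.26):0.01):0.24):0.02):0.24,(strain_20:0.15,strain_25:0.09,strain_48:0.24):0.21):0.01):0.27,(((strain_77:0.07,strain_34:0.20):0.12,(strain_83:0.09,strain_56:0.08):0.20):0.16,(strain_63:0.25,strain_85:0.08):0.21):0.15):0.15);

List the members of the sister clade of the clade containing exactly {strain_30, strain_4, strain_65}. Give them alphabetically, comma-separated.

The clade containing exactly {strain_30, strain_4, strain_65} attaches directly to the root of the tree.
The other lineage descending from that same node — the sister group — is ((strain_22,(((strain_55,strain_72),(strain_31,(strain_78,strain_36),(strain_88,(strain_61,(strain_84,strain_10))))),(strain_20,strain_25,strain_48))),(((strain_77,strain_34),(strain_83,strain_56)),(strain_63,strain_85))); its 19 tips in alphabetical order are the answer.

strain_10, strain_20, strain_22, strain_25, strain_31, strain_34, strain_36, strain_48, strain_55, strain_56, strain_61, strain_63, strain_72, strain_77, strain_78, strain_83, strain_84, strain_85, strain_88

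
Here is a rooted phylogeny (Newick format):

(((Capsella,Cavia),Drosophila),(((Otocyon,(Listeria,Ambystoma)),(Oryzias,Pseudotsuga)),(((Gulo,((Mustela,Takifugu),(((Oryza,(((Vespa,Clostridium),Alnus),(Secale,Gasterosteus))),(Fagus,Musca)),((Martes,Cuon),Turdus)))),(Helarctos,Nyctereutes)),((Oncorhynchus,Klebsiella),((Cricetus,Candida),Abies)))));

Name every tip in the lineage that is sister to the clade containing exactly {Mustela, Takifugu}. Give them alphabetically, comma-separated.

Alnus, Clostridium, Cuon, Fagus, Gasterosteus, Martes, Musca, Oryza, Secale, Turdus, Vespa

The clade containing exactly {Mustela, Takifugu} attaches to the tree at the node subtending ((Mustela,Takifugu),(((Oryza,(((Vespa,Clostridium),Alnus),(Secale,Gasterosteus))),(Fagus,Musca)),((Martes,Cuon),Turdus))).
The other lineage descending from that same node — the sister group — is (((Oryza,(((Vespa,Clostridium),Alnus),(Secale,Gasterosteus))),(Fagus,Musca)),((Martes,Cuon),Turdus)); its 11 tips in alphabetical order are the answer.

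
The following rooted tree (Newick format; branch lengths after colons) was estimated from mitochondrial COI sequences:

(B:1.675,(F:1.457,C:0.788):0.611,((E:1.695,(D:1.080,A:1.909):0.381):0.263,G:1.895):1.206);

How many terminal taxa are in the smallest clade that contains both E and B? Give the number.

The MRCA of E and B is the root, so the clade is the entire tree.
That clade contains 7 terminal taxa: A, B, C, D, E, F, G.

7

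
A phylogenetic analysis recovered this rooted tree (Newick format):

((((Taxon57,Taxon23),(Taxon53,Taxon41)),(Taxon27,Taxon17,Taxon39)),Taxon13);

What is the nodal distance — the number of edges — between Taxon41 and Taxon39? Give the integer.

The MRCA of Taxon41 and Taxon39 is the node subtending (((Taxon57,Taxon23),(Taxon53,Taxon41)),(Taxon27,Taxon17,Taxon39)).
From Taxon41 up to that node: 3 branches. From Taxon39 up to the same node: 2 branches. Total: 3 + 2 = 5.

5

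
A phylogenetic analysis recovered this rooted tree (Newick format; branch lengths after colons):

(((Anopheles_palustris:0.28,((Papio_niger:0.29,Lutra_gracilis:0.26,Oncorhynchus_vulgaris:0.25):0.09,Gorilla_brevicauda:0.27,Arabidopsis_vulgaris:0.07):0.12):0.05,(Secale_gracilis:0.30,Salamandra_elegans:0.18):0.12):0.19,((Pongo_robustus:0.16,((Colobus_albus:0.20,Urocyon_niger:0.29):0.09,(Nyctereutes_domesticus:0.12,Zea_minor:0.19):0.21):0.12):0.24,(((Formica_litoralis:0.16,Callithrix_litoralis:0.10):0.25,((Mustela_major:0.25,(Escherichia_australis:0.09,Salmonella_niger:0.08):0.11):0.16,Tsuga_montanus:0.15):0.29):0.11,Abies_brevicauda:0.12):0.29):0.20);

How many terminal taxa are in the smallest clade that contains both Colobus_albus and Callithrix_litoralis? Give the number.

The MRCA of Colobus_albus and Callithrix_litoralis is the node subtending ((Pongo_robustus,((Colobus_albus,Urocyon_niger),(Nyctereutes_domesticus,Zea_minor))),(((Formica_litoralis,Callithrix_litoralis),((Mustela_major,(Escherichia_australis,Salmonella_niger)),Tsuga_montanus)),Abies_brevicauda)).
That clade contains 12 terminal taxa: Abies_brevicauda, Callithrix_litoralis, Colobus_albus, Escherichia_australis, Formica_litoralis, Mustela_major, Nyctereutes_domesticus, Pongo_robustus, Salmonella_niger, Tsuga_montanus, Urocyon_niger, Zea_minor.

12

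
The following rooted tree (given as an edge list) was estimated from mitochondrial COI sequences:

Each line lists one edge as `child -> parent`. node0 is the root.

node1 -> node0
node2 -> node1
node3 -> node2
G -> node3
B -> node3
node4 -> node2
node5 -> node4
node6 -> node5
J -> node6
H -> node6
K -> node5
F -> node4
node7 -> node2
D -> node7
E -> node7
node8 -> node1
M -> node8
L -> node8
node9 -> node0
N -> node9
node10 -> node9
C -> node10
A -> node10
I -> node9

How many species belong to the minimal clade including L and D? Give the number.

10

The MRCA of L and D is the node subtending (((G,B),(((J,H),K),F),(D,E)),(M,L)).
That clade contains 10 terminal taxa: B, D, E, F, G, H, J, K, L, M.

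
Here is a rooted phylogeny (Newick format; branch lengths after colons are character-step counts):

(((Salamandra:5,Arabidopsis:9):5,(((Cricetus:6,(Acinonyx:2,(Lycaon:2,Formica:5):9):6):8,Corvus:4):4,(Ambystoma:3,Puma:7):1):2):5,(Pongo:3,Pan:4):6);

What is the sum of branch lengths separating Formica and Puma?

40

The path runs Formica → … → MRCA → … → Puma; the MRCA is the node subtending (((Cricetus,(Acinonyx,(Lycaon,Formica))),Corvus),(Ambystoma,Puma)).
Branch lengths along that path: 5 + 9 + 6 + 8 + 4 + 1 + 7 = 40.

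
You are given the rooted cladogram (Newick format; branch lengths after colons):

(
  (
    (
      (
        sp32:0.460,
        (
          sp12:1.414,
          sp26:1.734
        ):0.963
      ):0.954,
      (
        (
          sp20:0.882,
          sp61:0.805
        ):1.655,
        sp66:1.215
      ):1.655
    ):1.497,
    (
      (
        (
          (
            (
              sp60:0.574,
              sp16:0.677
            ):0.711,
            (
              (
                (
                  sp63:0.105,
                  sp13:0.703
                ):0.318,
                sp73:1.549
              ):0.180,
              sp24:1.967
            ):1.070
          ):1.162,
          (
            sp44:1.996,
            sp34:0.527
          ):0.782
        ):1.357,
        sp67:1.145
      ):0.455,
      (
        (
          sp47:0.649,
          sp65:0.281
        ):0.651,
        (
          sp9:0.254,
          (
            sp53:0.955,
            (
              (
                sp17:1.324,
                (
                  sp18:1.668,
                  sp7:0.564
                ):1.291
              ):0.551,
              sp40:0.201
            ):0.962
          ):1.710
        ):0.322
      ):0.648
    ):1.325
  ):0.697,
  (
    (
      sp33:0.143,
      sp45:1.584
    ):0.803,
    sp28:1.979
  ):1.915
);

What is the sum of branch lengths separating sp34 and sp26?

9.594

The path runs sp34 → … → MRCA → … → sp26; the MRCA is the node subtending (((sp32,(sp12,sp26)),((sp20,sp61),sp66)),(((((sp60,sp16),(((sp63,sp13),sp73),sp24)),(sp44,sp34)),sp67),((sp47,sp65),(sp9,(sp53,((sp17,(sp18,sp7)),sp40)))))).
Branch lengths along that path: 0.527 + 0.782 + 1.357 + 0.455 + 1.325 + 1.497 + 0.954 + 0.963 + 1.734 = 9.594.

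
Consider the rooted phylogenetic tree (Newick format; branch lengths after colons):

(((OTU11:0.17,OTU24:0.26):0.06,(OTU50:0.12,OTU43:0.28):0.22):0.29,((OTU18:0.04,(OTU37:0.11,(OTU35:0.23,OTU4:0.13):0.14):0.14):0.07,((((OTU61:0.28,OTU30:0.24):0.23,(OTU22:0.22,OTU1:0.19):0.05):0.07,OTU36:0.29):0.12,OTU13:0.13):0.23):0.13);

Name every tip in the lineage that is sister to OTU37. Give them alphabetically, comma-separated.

OTU37 attaches to the tree at the node subtending (OTU37,(OTU35,OTU4)).
The other lineage descending from that same node — the sister group — is (OTU35,OTU4); its 2 tips in alphabetical order are the answer.

OTU35, OTU4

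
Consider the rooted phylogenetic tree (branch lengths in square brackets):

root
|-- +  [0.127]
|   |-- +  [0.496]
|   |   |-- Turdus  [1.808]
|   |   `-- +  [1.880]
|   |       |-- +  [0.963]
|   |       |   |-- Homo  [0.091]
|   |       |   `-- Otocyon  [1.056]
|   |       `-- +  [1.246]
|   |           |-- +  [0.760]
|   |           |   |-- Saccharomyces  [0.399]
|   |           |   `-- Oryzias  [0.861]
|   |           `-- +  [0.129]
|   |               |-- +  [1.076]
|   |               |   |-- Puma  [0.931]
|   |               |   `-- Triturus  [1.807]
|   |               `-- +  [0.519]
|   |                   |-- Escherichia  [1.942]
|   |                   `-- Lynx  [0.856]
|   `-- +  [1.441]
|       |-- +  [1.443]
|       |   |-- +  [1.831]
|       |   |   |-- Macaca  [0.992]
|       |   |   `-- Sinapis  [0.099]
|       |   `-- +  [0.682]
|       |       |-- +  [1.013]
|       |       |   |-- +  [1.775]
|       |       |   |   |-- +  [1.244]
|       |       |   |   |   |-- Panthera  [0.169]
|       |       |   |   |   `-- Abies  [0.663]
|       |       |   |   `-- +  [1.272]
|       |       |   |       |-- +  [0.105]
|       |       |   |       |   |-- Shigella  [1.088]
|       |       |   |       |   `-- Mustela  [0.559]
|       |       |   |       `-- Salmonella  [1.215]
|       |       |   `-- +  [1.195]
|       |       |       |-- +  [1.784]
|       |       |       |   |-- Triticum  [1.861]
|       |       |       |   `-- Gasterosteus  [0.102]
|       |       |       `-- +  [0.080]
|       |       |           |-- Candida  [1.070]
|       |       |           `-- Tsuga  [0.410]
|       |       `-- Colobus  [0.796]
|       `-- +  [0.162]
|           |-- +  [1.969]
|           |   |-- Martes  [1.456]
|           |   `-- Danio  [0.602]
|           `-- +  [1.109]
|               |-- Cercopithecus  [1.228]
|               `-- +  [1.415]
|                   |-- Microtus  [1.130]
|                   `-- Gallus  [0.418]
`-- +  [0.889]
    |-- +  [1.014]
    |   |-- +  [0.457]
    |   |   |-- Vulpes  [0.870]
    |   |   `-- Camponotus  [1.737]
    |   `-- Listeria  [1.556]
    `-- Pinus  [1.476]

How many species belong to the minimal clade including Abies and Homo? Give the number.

The MRCA of Abies and Homo is the node subtending ((Turdus,((Homo,Otocyon),((Saccharomyces,Oryzias),((Puma,Triturus),(Escherichia,Lynx))))),(((Macaca,Sinapis),((((Panthera,Abies),((Shigella,Mustela),Salmonella)),((Triticum,Gasterosteus),(Candida,Tsuga))),Colobus)),((Martes,Danio),(Cercopithecus,(Microtus,Gallus))))).
That clade contains 26 terminal taxa: Abies, Candida, Cercopithecus, Colobus, Danio, Escherichia, Gallus, Gasterosteus, Homo, Lynx, Macaca, Martes, Microtus, Mustela, Oryzias, Otocyon, Panthera, Puma, Saccharomyces, Salmonella, Shigella, Sinapis, Triticum, Triturus, Tsuga, Turdus.

26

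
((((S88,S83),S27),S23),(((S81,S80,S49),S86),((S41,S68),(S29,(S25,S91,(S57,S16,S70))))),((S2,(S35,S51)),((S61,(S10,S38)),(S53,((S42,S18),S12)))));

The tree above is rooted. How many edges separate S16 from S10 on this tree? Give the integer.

The MRCA of S16 and S10 is the root of the tree.
From S16 up to that node: 6 branches. From S10 up to the same node: 5 branches. Total: 6 + 5 = 11.

11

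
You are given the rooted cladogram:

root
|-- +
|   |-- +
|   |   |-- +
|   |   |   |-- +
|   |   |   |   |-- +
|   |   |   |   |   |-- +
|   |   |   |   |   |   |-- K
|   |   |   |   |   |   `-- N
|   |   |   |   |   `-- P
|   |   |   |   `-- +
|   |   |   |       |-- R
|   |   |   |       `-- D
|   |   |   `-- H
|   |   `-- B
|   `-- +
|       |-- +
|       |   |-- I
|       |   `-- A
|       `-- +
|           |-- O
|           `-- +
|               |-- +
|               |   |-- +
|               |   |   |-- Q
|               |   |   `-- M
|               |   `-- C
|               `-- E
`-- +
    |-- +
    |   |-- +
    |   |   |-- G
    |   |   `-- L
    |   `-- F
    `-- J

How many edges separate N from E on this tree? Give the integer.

10

The MRCA of N and E is the node subtending ((((((K,N),P),(R,D)),H),B),((I,A),(O,(((Q,M),C),E)))).
From N up to that node: 6 branches. From E up to the same node: 4 branches. Total: 6 + 4 = 10.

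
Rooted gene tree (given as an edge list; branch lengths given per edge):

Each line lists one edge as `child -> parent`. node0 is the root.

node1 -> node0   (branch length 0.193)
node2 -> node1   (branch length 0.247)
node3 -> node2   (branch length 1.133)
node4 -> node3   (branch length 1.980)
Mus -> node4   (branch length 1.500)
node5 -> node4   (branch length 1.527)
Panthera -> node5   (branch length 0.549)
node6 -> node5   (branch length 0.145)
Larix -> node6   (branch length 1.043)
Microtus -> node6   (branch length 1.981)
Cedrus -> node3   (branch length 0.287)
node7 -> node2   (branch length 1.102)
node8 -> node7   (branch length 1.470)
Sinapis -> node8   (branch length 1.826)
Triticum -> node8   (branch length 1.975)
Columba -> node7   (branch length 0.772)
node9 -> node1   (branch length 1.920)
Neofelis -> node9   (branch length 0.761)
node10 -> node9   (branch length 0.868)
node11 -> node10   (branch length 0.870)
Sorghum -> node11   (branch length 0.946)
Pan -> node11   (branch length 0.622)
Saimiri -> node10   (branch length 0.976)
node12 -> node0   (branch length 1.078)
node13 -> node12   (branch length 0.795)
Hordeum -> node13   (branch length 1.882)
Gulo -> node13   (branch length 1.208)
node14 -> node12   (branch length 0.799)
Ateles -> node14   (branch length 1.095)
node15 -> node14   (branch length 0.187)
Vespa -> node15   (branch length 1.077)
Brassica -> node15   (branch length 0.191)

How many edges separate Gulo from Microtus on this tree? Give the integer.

10

The MRCA of Gulo and Microtus is the root of the tree.
From Gulo up to that node: 3 branches. From Microtus up to the same node: 7 branches. Total: 3 + 7 = 10.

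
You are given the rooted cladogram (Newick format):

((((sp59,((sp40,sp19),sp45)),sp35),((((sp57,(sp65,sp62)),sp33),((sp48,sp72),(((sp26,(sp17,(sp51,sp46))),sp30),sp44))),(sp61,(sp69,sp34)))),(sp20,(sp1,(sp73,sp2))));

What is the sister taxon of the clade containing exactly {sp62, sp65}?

sp57

The clade containing exactly {sp62, sp65} attaches to the tree at the node subtending (sp57,(sp65,sp62)).
The other lineage descending from that same node — the sister group — is the single tip sp57.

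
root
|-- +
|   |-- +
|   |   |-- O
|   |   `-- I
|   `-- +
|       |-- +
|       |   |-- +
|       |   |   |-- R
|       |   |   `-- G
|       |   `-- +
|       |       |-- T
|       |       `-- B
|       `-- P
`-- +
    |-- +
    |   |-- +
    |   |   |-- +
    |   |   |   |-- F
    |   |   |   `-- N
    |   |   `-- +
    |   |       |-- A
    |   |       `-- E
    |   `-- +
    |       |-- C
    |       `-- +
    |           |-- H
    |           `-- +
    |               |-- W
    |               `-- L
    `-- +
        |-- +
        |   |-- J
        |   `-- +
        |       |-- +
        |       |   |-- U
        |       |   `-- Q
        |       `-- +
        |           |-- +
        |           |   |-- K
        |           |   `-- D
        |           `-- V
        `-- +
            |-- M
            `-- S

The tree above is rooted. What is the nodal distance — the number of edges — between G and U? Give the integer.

The MRCA of G and U is the root of the tree.
From G up to that node: 5 branches. From U up to the same node: 6 branches. Total: 5 + 6 = 11.

11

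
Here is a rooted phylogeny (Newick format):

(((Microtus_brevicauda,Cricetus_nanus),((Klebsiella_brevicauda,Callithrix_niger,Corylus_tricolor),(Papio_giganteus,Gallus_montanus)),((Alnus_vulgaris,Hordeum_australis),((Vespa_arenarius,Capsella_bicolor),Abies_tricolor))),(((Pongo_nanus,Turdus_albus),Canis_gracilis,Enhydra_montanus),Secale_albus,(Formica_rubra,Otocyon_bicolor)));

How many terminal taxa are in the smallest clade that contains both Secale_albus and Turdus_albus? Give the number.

7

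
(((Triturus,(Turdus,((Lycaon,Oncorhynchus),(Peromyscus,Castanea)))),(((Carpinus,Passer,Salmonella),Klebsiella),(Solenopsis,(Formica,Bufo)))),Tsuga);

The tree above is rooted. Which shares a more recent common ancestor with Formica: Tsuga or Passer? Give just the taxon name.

The MRCA of Formica and Passer subtends (((Carpinus,Passer,Salmonella),Klebsiella),(Solenopsis,(Formica,Bufo))) (7 taxa).
The MRCA of Formica and Tsuga is the root, subtending the entire tree (14 taxa).
The first is nested inside the second, so Formica shares a more recent common ancestor with Passer.

Passer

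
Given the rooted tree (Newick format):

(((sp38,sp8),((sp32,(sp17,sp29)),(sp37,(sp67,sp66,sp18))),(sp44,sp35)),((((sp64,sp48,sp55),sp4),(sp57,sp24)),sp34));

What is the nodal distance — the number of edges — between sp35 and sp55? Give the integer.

The MRCA of sp35 and sp55 is the root of the tree.
From sp35 up to that node: 3 branches. From sp55 up to the same node: 5 branches. Total: 3 + 5 = 8.

8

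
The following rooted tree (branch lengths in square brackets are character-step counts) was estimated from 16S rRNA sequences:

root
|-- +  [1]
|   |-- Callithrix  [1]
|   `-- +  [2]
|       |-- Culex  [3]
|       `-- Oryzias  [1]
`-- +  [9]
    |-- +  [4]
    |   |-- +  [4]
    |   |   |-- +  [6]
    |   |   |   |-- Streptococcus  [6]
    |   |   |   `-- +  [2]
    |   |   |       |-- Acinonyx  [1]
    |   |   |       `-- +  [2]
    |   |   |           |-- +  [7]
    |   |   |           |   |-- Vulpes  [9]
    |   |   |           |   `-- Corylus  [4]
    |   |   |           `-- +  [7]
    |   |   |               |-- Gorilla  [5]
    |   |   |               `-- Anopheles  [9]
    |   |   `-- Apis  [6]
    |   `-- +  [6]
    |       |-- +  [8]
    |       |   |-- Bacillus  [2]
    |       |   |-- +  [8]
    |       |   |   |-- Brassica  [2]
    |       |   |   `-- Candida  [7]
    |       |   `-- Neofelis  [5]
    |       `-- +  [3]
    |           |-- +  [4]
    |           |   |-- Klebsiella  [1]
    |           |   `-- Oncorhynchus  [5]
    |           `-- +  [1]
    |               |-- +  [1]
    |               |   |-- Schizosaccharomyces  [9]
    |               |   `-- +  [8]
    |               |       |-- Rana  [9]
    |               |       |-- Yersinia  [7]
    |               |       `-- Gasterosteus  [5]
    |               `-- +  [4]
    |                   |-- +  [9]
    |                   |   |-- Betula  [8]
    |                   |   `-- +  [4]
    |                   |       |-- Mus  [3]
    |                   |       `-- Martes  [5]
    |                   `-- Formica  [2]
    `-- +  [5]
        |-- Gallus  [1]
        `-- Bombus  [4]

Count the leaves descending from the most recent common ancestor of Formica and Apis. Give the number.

21

The MRCA of Formica and Apis is the node subtending (((Streptococcus,(Acinonyx,((Vulpes,Corylus),(Gorilla,Anopheles)))),Apis),((Bacillus,(Brassica,Candida),Neofelis),((Klebsiella,Oncorhynchus),((Schizosaccharomyces,(Rana,Yersinia,Gasterosteus)),((Betula,(Mus,Martes)),Formica))))).
That clade contains 21 terminal taxa: Acinonyx, Anopheles, Apis, Bacillus, Betula, Brassica, Candida, Corylus, Formica, Gasterosteus, Gorilla, Klebsiella, Martes, Mus, Neofelis, Oncorhynchus, Rana, Schizosaccharomyces, Streptococcus, Vulpes, Yersinia.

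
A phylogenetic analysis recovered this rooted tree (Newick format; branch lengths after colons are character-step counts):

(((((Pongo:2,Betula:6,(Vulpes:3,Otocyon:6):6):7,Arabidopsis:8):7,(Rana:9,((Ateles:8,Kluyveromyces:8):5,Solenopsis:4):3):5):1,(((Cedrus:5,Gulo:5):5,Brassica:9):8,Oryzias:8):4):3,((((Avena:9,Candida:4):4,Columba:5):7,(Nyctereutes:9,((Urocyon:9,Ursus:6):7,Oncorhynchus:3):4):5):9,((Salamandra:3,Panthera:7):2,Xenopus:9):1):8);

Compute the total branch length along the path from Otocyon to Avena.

67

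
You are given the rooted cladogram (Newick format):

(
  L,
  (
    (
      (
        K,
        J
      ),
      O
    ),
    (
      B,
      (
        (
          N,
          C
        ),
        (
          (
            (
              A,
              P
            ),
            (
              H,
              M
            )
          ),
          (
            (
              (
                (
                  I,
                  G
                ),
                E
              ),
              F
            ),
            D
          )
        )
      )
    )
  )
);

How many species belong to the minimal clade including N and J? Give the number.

15

The MRCA of N and J is the node subtending (((K,J),O),(B,((N,C),(((A,P),(H,M)),((((I,G),E),F),D))))).
That clade contains 15 terminal taxa: A, B, C, D, E, F, G, H, I, J, K, M, N, O, P.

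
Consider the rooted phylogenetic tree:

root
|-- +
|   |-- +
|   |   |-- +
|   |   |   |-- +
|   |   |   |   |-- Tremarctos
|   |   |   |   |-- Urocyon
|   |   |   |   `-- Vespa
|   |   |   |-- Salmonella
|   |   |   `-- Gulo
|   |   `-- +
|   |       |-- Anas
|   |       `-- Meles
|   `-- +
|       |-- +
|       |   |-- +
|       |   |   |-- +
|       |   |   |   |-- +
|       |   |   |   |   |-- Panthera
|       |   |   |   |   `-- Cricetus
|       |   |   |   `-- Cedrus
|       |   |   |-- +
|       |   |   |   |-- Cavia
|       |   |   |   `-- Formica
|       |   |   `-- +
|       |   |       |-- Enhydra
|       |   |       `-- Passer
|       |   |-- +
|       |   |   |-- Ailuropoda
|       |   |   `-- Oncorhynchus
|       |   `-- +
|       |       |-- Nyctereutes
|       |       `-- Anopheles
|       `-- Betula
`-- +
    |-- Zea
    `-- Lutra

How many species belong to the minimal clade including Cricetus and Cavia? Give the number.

The MRCA of Cricetus and Cavia is the node subtending (((Panthera,Cricetus),Cedrus),(Cavia,Formica),(Enhydra,Passer)).
That clade contains 7 terminal taxa: Cavia, Cedrus, Cricetus, Enhydra, Formica, Panthera, Passer.

7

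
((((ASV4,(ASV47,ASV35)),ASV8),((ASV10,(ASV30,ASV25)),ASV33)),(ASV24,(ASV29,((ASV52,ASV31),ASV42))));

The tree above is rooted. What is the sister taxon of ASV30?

ASV30 attaches to the tree at the node subtending (ASV30,ASV25).
The other lineage descending from that same node — the sister group — is the single tip ASV25.

ASV25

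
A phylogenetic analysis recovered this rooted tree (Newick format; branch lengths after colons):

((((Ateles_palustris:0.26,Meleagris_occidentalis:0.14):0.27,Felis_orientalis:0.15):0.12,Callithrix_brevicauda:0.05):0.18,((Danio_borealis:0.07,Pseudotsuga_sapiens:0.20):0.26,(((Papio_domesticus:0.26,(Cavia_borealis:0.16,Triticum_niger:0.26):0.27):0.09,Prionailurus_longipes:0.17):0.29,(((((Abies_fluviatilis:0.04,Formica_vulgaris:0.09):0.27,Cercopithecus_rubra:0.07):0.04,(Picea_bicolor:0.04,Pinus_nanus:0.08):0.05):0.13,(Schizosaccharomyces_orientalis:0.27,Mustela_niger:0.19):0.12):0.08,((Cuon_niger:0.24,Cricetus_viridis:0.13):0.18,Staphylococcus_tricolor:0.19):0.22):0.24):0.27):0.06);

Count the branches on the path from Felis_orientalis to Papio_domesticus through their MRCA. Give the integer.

8

The MRCA of Felis_orientalis and Papio_domesticus is the root of the tree.
From Felis_orientalis up to that node: 3 branches. From Papio_domesticus up to the same node: 5 branches. Total: 3 + 5 = 8.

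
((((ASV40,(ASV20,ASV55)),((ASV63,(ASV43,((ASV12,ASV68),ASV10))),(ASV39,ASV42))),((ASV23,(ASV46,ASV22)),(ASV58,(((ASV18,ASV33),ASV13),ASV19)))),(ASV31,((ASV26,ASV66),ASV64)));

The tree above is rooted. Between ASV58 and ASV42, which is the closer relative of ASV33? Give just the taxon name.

ASV58

The MRCA of ASV33 and ASV58 subtends (ASV58,(((ASV18,ASV33),ASV13),ASV19)) (5 taxa).
The MRCA of ASV33 and ASV42 subtends (((ASV40,(ASV20,ASV55)),((ASV63,(ASV43,((ASV12,ASV68),ASV10))),(ASV39,ASV42))),((ASV23,(ASV46,ASV22)),(ASV58,(((ASV18,ASV33),ASV13),ASV19)))) (18 taxa).
The first is nested inside the second, so ASV33 shares a more recent common ancestor with ASV58.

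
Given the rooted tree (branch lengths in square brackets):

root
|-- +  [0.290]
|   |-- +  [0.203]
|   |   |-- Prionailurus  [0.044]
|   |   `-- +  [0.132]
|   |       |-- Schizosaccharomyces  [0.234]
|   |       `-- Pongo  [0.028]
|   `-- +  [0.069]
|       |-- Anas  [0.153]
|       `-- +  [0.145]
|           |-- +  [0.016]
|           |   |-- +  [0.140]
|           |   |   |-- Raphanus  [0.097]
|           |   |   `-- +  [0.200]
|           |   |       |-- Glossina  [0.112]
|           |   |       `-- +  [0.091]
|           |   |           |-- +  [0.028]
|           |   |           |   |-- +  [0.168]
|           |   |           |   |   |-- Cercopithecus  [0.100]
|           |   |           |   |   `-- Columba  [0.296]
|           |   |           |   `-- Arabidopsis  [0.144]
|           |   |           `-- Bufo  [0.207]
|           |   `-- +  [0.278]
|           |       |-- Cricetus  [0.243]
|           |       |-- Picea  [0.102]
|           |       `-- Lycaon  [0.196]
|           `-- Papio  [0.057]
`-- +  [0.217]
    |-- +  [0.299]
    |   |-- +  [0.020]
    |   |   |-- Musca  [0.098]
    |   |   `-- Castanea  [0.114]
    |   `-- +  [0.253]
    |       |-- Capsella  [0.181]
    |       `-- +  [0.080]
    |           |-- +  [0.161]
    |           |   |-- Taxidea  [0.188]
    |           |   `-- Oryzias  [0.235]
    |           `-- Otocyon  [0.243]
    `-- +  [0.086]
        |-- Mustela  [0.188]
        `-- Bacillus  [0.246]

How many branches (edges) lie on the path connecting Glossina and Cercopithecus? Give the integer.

The MRCA of Glossina and Cercopithecus is the node subtending (Glossina,(((Cercopithecus,Columba),Arabidopsis),Bufo)).
From Glossina up to that node: 1 branch. From Cercopithecus up to the same node: 4 branches. Total: 1 + 4 = 5.

5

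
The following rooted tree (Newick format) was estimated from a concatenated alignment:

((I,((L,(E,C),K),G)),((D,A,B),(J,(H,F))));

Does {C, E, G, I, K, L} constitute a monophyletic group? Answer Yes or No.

The most recent common ancestor of these taxa subtends (I,((L,(E,C),K),G)).
That clade has exactly 6 tips — every listed taxon and nothing else — so the group is monophyletic.

Yes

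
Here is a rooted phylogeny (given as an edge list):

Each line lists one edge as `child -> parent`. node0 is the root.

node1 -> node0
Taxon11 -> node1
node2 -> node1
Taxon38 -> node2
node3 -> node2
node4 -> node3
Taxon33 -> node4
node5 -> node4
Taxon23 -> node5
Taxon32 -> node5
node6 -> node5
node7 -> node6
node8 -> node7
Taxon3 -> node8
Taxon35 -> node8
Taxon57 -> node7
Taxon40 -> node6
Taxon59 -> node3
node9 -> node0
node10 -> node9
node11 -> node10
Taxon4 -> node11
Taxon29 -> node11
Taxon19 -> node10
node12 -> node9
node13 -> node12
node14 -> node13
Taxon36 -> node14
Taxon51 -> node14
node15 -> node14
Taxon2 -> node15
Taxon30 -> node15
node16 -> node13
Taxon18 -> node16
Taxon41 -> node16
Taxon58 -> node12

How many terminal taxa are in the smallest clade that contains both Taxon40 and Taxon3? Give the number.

4

The MRCA of Taxon40 and Taxon3 is the node subtending (((Taxon3,Taxon35),Taxon57),Taxon40).
That clade contains 4 terminal taxa: Taxon3, Taxon35, Taxon40, Taxon57.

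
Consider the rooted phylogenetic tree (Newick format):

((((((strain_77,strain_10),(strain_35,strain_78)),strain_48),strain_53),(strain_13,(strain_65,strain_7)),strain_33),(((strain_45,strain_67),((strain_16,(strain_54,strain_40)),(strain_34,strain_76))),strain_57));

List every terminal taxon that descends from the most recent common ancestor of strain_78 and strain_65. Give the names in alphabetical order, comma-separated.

strain_10, strain_13, strain_33, strain_35, strain_48, strain_53, strain_65, strain_7, strain_77, strain_78

Tracing strain_78: it sits inside (strain_35,strain_78).
Tracing strain_65: it sits inside (strain_65,strain_7).
The smallest clade enclosing both is (((((strain_77,strain_10),(strain_35,strain_78)),strain_48),strain_53),(strain_13,(strain_65,strain_7)),strain_33); the answer is its 10 terminal taxa in alphabetical order.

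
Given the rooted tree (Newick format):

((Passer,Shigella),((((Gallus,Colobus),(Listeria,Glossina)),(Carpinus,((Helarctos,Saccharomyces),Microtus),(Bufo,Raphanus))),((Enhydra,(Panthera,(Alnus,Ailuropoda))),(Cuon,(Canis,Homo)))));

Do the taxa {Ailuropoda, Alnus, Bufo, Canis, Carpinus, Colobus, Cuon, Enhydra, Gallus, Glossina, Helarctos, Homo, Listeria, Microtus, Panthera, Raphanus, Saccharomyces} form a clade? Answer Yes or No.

Yes

The most recent common ancestor of these taxa subtends ((((Gallus,Colobus),(Listeria,Glossina)),(Carpinus,((Helarctos,Saccharomyces),Microtus),(Bufo,Raphanus))),((Enhydra,(Panthera,(Alnus,Ailuropoda))),(Cuon,(Canis,Homo)))).
That clade has exactly 17 tips — every listed taxon and nothing else — so the group is monophyletic.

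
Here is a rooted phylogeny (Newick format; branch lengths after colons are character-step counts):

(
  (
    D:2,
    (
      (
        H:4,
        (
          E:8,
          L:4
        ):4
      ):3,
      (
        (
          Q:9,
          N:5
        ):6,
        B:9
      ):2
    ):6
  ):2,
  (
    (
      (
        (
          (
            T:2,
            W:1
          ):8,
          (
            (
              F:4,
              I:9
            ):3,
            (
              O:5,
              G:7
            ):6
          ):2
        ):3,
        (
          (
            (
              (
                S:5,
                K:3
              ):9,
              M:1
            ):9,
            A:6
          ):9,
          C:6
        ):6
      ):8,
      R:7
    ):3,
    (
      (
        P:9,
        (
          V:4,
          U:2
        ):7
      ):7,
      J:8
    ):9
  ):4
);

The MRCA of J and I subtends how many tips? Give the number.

The MRCA of J and I is the node subtending (((((T,W),((F,I),(O,G))),((((S,K),M),A),C)),R),((P,(V,U)),J)).
That clade contains 16 terminal taxa: A, C, F, G, I, J, K, M, O, P, R, S, T, U, V, W.

16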